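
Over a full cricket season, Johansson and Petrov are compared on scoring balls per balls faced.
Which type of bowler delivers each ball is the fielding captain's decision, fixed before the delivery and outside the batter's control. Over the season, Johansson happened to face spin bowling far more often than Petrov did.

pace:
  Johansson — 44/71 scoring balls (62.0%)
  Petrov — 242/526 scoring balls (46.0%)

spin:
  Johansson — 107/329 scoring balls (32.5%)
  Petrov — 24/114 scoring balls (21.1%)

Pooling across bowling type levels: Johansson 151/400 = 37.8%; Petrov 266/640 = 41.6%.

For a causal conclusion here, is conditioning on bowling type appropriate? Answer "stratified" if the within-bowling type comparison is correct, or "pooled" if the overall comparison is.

The bowling type-specific comparison favours Johansson throughout, but the pooled figures favour Petrov. The question is whether to condition on bowling type.
The imbalance in bowling type arose from how balls faced were allocated, not from anything the player did; and bowling type independently affects the outcome. The pooled gap is confounded — condition on bowling type.
Within each level — pace: 62.0% vs 46.0%; spin: 32.5% vs 21.1% — Johansson is higher every time.

stratified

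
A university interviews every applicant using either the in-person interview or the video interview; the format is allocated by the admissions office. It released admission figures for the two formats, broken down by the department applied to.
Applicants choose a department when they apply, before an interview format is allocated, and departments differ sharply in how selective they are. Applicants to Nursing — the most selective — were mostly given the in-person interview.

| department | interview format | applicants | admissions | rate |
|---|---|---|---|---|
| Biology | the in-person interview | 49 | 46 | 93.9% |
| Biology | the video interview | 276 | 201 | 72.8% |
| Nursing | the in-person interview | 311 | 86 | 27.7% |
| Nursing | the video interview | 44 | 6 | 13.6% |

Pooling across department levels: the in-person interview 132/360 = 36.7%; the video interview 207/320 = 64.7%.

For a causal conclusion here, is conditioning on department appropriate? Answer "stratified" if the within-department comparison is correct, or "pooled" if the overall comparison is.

Nothing the interview format does changes department; the imbalance is an allocation artefact. With department also predicting the outcome, the pooled figure is confounded, and the within-stratum comparison is the causal one.
Within each level — Biology: 93.9% vs 72.8%; Nursing: 27.7% vs 13.6% — the in-person interview is higher every time.

stratified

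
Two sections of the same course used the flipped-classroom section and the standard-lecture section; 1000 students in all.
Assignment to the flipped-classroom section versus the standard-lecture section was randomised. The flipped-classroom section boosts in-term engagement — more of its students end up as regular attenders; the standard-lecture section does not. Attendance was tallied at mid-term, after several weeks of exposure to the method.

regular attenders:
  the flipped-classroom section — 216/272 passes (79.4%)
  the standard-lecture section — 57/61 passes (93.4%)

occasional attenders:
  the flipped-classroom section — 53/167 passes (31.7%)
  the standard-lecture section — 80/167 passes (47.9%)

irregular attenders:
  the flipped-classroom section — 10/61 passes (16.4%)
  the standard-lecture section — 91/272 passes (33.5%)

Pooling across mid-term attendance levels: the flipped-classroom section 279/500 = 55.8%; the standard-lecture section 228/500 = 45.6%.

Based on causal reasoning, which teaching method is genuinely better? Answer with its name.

Because the teaching method influences mid-term attendance, mid-term attendance is a post-treatment mediator, not a confounder. Stratifying on it would bias the estimate; the causal effect is the crude pooled difference.
Pooled: the flipped-classroom section 55.8% vs the standard-lecture section 45.6%; the flipped-classroom section is higher overall.

the flipped-classroom section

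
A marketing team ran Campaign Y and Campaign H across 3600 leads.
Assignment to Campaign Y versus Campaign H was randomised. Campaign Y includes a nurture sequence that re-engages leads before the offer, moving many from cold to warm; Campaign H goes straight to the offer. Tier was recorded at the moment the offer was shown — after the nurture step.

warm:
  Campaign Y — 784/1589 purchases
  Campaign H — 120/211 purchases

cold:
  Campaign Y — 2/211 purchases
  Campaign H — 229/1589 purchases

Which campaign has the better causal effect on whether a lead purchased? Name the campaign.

Campaign Y

Engagement tier is downstream of the campaign. One should not condition on a consequence of treatment, so the overall rates are the right comparison.
Pooled: Campaign Y 43.7% vs Campaign H 19.4%; Campaign Y is higher overall.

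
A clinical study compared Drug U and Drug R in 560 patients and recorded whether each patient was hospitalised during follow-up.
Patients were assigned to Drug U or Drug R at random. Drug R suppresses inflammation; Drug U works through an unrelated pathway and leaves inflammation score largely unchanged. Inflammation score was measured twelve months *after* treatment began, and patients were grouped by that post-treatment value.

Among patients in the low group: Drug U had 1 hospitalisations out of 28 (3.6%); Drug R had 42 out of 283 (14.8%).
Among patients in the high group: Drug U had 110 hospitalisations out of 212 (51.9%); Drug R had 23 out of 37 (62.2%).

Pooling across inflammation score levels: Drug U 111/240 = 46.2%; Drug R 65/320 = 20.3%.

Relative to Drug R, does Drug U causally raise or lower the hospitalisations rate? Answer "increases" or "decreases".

The stratified and pooled comparisons disagree (Drug U wins within each inflammation score; Drug R wins overall), so the answer turns on the causal role of inflammation score.
Inflammation score is recorded after the drug and is itself shifted by it — it sits on the causal path from drug to outcome. Conditioning on a mediator would strip out part of the effect we want; the pooled comparison gives the total causal effect.
Pooled: Drug U 46.2% vs Drug R 20.3%; Drug R is lower overall.

increases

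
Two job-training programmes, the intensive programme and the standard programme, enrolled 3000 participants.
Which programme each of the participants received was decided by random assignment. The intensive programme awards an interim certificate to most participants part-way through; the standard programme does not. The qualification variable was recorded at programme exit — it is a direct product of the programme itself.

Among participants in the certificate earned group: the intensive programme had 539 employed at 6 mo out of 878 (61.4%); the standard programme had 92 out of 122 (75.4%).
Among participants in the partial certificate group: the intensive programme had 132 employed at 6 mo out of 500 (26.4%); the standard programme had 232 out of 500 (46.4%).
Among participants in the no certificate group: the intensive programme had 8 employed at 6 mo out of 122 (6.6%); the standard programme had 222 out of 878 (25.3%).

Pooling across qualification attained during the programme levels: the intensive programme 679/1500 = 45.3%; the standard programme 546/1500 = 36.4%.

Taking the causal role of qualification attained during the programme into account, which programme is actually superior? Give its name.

the intensive programme

Qualification attained during the programme lies on the pathway programme → qualification attained during the programme → outcome, so adjusting for it blocks the indirect effect. For the total causal effect of programme, use the unadjusted pooled rates.
Pooled: the intensive programme 45.3% vs the standard programme 36.4%; the intensive programme is higher overall.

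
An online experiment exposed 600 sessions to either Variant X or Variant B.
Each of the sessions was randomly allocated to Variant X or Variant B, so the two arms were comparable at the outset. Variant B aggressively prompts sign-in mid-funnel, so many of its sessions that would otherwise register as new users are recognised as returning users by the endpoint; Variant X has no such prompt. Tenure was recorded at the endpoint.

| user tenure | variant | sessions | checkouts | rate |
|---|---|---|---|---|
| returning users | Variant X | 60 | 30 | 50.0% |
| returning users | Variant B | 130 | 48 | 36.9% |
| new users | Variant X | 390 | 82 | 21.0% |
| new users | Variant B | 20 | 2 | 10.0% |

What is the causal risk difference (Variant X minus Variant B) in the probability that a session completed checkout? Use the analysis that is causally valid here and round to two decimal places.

-0.08

The distribution of user tenure is itself part of what the variant does — it is an intermediate outcome. Holding it fixed would remove that part of the effect; the total effect is the pooled difference.
The causal difference is the pooled difference: 0.249 − 0.333 = -0.084.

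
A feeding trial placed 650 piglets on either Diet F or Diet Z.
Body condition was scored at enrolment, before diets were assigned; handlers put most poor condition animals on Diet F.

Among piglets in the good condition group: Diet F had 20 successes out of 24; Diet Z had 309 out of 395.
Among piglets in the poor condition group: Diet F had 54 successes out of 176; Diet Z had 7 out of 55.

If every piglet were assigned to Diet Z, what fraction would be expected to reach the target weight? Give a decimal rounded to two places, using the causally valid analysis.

0.55

Within every starting body condition level Diet F has the higher rate, yet pooled Diet Z does — Simpson's reversal.
Since starting body condition is a pre-existing factor (not a product of the diet) and it affects the outcome on its own, it is a confounder. The stratified rates, not the pooled rate, identify the causal effect.
Standardising Diet Z to the population starting body condition mix: 0.645·309/395 + 0.355·7/55 = 0.549.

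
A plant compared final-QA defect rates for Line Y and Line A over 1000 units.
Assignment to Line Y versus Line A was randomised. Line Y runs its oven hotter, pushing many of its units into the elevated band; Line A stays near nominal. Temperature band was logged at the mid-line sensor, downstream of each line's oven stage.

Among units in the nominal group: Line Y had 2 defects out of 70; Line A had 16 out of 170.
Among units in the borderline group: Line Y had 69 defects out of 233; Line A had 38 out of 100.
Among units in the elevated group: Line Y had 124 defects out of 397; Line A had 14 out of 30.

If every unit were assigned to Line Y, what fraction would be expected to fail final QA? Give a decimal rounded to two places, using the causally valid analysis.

0.28

Line Y is lower inside every in-process temperature band stratum but Line A is lower in aggregate. Whether to stratify depends on how in-process temperature band relates to the line.
In-process temperature band is recorded after the line and is itself shifted by it — it sits on the causal path from line to outcome. Conditioning on a mediator would strip out part of the effect we want; the pooled comparison gives the total causal effect.
So P(outcome | do(Line Y)) is just the pooled rate for Line Y: 195/700 = 0.279.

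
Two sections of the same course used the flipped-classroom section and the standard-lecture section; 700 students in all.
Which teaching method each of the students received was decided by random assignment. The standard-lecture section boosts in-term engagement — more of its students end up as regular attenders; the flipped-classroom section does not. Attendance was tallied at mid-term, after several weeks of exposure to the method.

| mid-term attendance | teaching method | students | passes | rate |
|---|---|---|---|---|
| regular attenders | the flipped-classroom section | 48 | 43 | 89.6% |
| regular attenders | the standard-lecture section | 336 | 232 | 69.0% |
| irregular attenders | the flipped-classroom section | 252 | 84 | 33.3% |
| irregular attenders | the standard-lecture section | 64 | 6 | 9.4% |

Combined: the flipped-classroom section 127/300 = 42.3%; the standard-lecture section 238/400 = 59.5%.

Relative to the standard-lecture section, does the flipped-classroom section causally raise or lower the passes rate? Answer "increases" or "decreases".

The distribution of mid-term attendance is itself part of what the teaching method does — it is an intermediate outcome. Holding it fixed would remove that part of the effect; the total effect is the pooled difference.
Pooled: the flipped-classroom section 42.3% vs the standard-lecture section 59.5%; the standard-lecture section is higher overall.

decreases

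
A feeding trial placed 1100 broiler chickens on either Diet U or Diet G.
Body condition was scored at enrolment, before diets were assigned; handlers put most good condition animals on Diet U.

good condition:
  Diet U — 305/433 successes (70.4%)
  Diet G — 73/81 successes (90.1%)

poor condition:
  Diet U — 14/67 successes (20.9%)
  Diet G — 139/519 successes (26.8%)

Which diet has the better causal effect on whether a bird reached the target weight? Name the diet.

Within every starting body condition level Diet G has the higher rate, yet pooled Diet U does — Simpson's reversal.
Since starting body condition is a pre-existing factor (not a product of the diet) and it affects the outcome on its own, it is a confounder. The stratified rates, not the pooled rate, identify the causal effect.
Within each level — good condition: 70.4% vs 90.1%; poor condition: 20.9% vs 26.8% — Diet G is higher every time.

Diet G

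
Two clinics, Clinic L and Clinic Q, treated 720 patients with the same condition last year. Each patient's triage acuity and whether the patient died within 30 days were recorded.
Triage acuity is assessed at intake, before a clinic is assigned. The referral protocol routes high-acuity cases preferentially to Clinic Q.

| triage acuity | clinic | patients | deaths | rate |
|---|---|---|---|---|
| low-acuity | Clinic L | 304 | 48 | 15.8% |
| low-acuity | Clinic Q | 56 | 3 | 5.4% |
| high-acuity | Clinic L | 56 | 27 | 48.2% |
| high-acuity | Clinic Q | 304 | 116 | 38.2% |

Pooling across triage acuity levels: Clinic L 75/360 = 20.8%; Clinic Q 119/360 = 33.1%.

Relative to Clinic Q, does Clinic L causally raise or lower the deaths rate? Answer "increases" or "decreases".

The triage acuity-specific comparison favours Clinic Q throughout, but the pooled figures favour Clinic L. The question is whether to condition on triage acuity.
Triage acuity differs across clinics for reasons unrelated to any effect of the clinic itself, and it separately predicts the outcome — a classic confounder. We must compare within triage acuity levels.
Within each level — low-acuity: 15.8% vs 5.4%; high-acuity: 48.2% vs 38.2% — Clinic Q is lower every time.

increases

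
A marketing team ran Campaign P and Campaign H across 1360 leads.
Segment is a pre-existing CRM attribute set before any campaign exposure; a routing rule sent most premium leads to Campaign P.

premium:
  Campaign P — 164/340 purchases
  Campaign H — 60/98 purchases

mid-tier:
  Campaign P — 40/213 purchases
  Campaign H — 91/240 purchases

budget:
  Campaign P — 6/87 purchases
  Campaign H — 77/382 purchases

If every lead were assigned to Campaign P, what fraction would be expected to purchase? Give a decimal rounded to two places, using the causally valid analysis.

0.24

Campaign H is higher inside every customer segment stratum but Campaign P is higher in aggregate. Whether to stratify depends on how customer segment relates to the campaign.
Since customer segment is a pre-existing factor (not a product of the campaign) and it affects the outcome on its own, it is a confounder. The stratified rates, not the pooled rate, identify the causal effect.
Standardising Campaign P to the population customer segment mix: 0.322·164/340 + 0.333·40/213 + 0.345·6/87 = 0.242.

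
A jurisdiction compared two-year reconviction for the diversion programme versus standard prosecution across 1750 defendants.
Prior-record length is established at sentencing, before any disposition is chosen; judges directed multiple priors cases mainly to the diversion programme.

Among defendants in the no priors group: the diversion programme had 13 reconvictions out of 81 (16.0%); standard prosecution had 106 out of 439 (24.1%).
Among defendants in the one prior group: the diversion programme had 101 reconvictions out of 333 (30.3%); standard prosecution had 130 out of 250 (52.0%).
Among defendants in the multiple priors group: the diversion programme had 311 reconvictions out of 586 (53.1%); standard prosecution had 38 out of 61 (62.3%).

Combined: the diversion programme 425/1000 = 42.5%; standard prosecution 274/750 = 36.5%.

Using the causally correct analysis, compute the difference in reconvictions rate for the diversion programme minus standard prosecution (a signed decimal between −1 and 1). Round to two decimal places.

-0.13

the diversion programme is lower inside every prior-record length stratum but standard prosecution is lower in aggregate. Whether to stratify depends on how prior-record length relates to the disposition.
Here prior-record length is a common cause — it drives both which disposition a case falls under and the outcome. The crude comparison mixes populations; the stratum-specific rates are the causally relevant ones.
Adjusting over the population distribution of prior-record length: 0.297·(0.160−0.241) + 0.333·(0.303−0.520) + 0.370·(0.531−0.623) = -0.130.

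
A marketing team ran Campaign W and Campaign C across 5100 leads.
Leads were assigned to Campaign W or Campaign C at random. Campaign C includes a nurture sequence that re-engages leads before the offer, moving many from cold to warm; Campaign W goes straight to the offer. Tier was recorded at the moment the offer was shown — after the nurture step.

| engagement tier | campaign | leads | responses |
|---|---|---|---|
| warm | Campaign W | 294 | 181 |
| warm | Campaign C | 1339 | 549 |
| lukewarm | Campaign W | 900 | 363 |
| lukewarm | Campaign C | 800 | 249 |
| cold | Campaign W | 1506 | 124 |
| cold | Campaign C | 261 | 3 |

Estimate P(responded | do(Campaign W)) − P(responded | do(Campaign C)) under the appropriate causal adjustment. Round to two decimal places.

-0.09

Engagement tier is recorded after the campaign and is itself shifted by it — it sits on the causal path from campaign to outcome. Conditioning on a mediator would strip out part of the effect we want; the pooled comparison gives the total causal effect.
The causal difference is the pooled difference: 0.247 − 0.334 = -0.086.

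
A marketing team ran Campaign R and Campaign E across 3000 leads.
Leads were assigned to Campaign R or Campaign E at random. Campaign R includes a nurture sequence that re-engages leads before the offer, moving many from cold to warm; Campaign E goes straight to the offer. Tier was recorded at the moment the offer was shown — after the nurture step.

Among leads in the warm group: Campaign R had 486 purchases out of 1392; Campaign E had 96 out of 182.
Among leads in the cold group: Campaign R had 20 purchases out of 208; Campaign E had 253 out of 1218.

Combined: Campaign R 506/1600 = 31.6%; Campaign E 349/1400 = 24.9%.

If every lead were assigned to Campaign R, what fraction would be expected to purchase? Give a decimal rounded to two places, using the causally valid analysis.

Within every engagement tier level Campaign E has the higher rate, yet pooled Campaign R does — Simpson's reversal.
Because the campaign influences engagement tier, engagement tier is a post-treatment mediator, not a confounder. Stratifying on it would bias the estimate; the causal effect is the crude pooled difference.
So P(outcome | do(Campaign R)) is just the pooled rate for Campaign R: 506/1600 = 0.316.

0.32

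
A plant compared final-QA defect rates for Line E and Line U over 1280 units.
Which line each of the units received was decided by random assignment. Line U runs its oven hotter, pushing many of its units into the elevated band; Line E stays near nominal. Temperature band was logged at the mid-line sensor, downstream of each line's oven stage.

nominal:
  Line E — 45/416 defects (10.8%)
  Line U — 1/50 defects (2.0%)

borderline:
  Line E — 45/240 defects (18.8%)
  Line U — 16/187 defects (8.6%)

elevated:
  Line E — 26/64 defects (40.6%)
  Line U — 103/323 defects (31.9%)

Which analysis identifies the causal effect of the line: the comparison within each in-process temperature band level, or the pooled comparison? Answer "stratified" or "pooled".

pooled

Within every in-process temperature band level Line U has the lower rate, yet pooled Line E does — Simpson's reversal.
The distribution of in-process temperature band is itself part of what the line does — it is an intermediate outcome. Holding it fixed would remove that part of the effect; the total effect is the pooled difference.
Pooled: Line E 16.1% vs Line U 21.4%; Line E is lower overall.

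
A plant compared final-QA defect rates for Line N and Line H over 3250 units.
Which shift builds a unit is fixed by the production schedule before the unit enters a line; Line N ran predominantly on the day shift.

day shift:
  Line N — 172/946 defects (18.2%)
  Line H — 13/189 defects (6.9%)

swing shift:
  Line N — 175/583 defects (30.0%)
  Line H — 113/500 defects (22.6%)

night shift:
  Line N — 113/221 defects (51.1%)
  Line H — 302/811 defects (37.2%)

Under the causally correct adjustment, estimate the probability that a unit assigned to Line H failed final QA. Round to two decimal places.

0.22

Shift differs across lines for reasons unrelated to any effect of the line itself, and it separately predicts the outcome — a classic confounder. We must compare within shift levels.
Standardising Line H to the population shift mix: 0.349·13/189 + 0.333·113/500 + 0.318·302/811 = 0.218.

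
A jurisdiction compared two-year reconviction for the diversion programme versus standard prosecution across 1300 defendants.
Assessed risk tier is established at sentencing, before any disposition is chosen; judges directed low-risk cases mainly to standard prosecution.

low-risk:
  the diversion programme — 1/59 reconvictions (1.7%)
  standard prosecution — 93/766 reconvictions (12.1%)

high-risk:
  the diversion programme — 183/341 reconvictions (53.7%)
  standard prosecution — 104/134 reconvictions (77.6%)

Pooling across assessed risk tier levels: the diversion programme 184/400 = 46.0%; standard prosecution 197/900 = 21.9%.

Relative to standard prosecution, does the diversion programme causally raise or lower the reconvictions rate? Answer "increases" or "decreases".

The assessed risk tier-specific comparison favours the diversion programme throughout, but the pooled figures favour standard prosecution. The question is whether to condition on assessed risk tier.
Assessed risk tier is set before the disposition has any effect — it is not caused by the disposition — and it independently drives the outcome. That makes it a confounder, so the causal comparison is within assessed risk tier levels.
Within each level — low-risk: 1.7% vs 12.1%; high-risk: 53.7% vs 77.6% — the diversion programme is lower every time.

decreases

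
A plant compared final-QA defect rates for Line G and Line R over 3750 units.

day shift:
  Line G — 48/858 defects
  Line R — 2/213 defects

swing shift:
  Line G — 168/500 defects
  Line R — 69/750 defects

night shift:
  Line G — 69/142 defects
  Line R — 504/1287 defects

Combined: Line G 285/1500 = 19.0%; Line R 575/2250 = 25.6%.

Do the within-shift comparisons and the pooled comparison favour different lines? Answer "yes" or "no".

yes

Within each shift level (day shift 5.6% vs 0.9%; swing shift 33.6% vs 9.2%; night shift 48.6% vs 39.2%), Line R has the lower rate every time. Pooled: 19.0% vs 25.6% — Line G has the lower rate overall. The two comparisons disagree.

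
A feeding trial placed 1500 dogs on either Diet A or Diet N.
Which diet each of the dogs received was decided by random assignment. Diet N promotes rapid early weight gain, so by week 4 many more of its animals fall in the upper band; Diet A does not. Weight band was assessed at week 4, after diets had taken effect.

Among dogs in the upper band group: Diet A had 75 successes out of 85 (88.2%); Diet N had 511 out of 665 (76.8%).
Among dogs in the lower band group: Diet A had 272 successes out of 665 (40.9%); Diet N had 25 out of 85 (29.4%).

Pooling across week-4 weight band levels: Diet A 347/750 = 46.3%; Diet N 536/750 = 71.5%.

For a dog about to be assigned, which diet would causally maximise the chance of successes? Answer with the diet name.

Diet N

The week-4 weight band-specific comparison favours Diet A throughout, but the pooled figures favour Diet N. The question is whether to condition on week-4 weight band.
Because the diet influences week-4 weight band, week-4 weight band is a post-treatment mediator, not a confounder. Stratifying on it would bias the estimate; the causal effect is the crude pooled difference.
Pooled: Diet A 46.3% vs Diet N 71.5%; Diet N is higher overall.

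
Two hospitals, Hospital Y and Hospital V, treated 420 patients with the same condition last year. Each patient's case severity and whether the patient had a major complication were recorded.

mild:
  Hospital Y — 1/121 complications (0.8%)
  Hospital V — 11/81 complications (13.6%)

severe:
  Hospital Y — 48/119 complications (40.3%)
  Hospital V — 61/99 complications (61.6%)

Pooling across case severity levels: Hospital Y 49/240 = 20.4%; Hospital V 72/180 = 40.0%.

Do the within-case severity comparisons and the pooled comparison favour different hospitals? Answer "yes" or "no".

Within each case severity level (mild 0.8% vs 13.6%; severe 40.3% vs 61.6%), Hospital Y has the lower rate every time. Pooled: 20.4% vs 40.0% — Hospital Y has the lower rate overall. They agree.

no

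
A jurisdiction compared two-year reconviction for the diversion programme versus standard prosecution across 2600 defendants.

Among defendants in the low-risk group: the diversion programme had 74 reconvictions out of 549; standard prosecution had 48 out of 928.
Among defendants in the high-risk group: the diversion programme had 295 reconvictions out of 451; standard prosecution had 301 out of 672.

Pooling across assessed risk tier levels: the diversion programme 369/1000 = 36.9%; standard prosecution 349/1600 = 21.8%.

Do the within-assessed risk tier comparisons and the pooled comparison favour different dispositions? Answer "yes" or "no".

no

Within each assessed risk tier level (low-risk 13.5% vs 5.2%; high-risk 65.4% vs 44.8%), standard prosecution has the lower rate every time. Pooled: 36.9% vs 21.8% — standard prosecution has the lower rate overall. They agree.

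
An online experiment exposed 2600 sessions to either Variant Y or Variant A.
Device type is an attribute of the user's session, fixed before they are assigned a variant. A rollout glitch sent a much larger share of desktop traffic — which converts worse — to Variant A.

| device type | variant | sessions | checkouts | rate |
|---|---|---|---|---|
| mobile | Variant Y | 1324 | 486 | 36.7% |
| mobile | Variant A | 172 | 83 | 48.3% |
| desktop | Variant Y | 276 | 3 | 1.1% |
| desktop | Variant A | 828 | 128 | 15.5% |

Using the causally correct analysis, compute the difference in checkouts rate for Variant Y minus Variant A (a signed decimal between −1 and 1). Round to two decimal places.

-0.13

Within every device type level Variant A has the higher rate, yet pooled Variant Y does — Simpson's reversal.
Device type is set before the variant has any effect — it is not caused by the variant — and it independently drives the outcome. That makes it a confounder, so the causal comparison is within device type levels.
Adjusting over the population distribution of device type: 0.575·(0.367−0.483) + 0.425·(0.011−0.155) = -0.127.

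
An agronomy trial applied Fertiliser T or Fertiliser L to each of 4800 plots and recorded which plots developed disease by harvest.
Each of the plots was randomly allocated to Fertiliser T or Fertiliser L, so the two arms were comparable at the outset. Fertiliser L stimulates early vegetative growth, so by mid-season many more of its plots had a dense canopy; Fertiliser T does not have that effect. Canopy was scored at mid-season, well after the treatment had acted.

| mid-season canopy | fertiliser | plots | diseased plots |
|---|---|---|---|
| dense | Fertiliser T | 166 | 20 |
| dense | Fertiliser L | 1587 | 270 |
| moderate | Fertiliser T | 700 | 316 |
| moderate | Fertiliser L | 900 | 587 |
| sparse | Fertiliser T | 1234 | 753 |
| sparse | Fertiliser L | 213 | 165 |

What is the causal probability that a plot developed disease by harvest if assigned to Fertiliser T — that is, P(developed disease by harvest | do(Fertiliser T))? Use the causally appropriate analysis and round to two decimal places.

Because the fertiliser influences mid-season canopy, mid-season canopy is a post-treatment mediator, not a confounder. Stratifying on it would bias the estimate; the causal effect is the crude pooled difference.
So P(outcome | do(Fertiliser T)) is just the pooled rate for Fertiliser T: 1089/2100 = 0.519.

0.52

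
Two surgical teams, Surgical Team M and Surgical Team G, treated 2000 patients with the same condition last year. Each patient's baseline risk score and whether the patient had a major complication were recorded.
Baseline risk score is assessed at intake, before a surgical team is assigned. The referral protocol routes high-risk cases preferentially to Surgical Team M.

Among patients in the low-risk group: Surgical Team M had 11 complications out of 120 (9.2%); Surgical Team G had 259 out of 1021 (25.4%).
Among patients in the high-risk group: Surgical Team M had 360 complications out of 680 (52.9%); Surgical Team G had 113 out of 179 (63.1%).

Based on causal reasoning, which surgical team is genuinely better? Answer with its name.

Surgical Team M is lower inside every baseline risk score stratum but Surgical Team G is lower in aggregate. Whether to stratify depends on how baseline risk score relates to the surgical team.
Since baseline risk score is a pre-existing factor (not a product of the surgical team) and it affects the outcome on its own, it is a confounder. The stratified rates, not the pooled rate, identify the causal effect.
Within each level — low-risk: 9.2% vs 25.4%; high-risk: 52.9% vs 63.1% — Surgical Team M is lower every time.

Surgical Team M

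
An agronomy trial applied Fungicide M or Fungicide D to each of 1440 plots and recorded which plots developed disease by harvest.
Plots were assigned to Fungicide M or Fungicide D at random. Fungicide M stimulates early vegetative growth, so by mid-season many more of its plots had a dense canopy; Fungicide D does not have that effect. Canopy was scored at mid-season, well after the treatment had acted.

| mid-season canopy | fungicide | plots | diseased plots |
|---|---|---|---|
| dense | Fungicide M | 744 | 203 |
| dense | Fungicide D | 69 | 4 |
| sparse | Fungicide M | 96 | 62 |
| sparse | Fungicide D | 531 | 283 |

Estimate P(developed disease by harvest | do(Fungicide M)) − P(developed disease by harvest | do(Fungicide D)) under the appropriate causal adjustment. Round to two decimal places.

-0.16

Mid-season canopy is recorded after the fungicide and is itself shifted by it — it sits on the causal path from fungicide to outcome. Conditioning on a mediator would strip out part of the effect we want; the pooled comparison gives the total causal effect.
The causal difference is the pooled difference: 0.315 − 0.478 = -0.163.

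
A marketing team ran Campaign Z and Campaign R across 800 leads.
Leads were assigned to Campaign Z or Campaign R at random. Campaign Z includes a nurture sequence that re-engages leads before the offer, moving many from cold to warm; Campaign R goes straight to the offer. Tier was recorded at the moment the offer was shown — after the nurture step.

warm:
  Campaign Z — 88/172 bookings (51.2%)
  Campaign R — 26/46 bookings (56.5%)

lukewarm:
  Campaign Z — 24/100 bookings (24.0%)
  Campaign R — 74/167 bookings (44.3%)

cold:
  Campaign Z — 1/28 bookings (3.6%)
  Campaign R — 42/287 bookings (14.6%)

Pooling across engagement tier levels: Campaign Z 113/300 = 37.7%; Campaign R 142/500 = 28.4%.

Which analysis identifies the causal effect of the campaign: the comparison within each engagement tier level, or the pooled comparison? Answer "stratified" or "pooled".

Because the campaign influences engagement tier, engagement tier is a post-treatment mediator, not a confounder. Stratifying on it would bias the estimate; the causal effect is the crude pooled difference.
Pooled: Campaign Z 37.7% vs Campaign R 28.4%; Campaign Z is higher overall.

pooled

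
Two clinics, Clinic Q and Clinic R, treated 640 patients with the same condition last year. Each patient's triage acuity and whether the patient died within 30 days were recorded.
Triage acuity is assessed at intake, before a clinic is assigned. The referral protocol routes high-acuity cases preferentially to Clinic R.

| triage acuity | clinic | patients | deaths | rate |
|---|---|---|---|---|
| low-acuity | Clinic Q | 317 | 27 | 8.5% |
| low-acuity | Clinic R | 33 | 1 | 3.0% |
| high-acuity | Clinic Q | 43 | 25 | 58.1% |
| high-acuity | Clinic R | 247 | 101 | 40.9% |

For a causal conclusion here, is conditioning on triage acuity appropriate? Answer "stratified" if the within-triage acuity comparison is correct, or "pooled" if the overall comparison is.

stratified

The triage acuity-specific comparison favours Clinic R throughout, but the pooled figures favour Clinic Q. The question is whether to condition on triage acuity.
Triage acuity is set before the clinic has any effect — it is not caused by the clinic — and it independently drives the outcome. That makes it a confounder, so the causal comparison is within triage acuity levels.
Within each level — low-acuity: 8.5% vs 3.0%; high-acuity: 58.1% vs 40.9% — Clinic R is lower every time.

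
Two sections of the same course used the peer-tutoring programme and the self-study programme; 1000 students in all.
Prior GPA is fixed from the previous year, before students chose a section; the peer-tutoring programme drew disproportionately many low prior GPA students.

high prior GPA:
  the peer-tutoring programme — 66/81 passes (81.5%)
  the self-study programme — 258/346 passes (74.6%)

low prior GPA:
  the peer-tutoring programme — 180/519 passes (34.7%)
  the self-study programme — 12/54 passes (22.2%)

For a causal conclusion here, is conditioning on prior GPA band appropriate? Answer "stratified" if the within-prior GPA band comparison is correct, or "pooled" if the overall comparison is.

the peer-tutoring programme is higher inside every prior GPA band stratum but the self-study programme is higher in aggregate. Whether to stratify depends on how prior GPA band relates to the teaching method.
Here prior GPA band is a common cause — it drives both which teaching method a case falls under and the outcome. The crude comparison mixes populations; the stratum-specific rates are the causally relevant ones.
Within each level — high prior GPA: 81.5% vs 74.6%; low prior GPA: 34.7% vs 22.2% — the peer-tutoring programme is higher every time.

stratified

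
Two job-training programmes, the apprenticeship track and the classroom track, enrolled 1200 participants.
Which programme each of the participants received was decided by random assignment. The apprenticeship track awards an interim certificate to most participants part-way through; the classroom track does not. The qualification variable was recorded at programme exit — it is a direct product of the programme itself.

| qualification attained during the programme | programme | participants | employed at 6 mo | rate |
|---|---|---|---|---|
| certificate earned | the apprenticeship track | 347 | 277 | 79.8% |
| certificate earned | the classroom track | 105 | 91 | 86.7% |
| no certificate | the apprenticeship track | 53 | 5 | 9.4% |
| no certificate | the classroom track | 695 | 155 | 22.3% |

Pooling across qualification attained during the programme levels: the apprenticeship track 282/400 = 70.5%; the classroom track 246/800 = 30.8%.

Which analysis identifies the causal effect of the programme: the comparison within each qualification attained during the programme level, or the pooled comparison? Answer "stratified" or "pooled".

The qualification attained during the programme-specific comparison favours the classroom track throughout, but the pooled figures favour the apprenticeship track. The question is whether to condition on qualification attained during the programme.
Qualification attained during the programme is downstream of the programme. One should not condition on a consequence of treatment, so the overall rates are the right comparison.
Pooled: the apprenticeship track 70.5% vs the classroom track 30.8%; the apprenticeship track is higher overall.

pooled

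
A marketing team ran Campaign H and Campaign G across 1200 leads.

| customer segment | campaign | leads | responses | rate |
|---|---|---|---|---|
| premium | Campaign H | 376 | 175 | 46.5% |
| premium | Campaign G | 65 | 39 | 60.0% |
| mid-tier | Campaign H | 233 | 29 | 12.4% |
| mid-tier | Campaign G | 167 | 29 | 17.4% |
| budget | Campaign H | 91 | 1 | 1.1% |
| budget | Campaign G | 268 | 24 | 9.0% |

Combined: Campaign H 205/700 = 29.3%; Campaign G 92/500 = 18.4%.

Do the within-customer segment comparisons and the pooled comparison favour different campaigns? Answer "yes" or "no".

yes

Within each customer segment level (premium 46.5% vs 60.0%; mid-tier 12.4% vs 17.4%; budget 1.1% vs 9.0%), Campaign G has the higher rate every time. Pooled: 29.3% vs 18.4% — Campaign H has the higher rate overall. The two comparisons disagree.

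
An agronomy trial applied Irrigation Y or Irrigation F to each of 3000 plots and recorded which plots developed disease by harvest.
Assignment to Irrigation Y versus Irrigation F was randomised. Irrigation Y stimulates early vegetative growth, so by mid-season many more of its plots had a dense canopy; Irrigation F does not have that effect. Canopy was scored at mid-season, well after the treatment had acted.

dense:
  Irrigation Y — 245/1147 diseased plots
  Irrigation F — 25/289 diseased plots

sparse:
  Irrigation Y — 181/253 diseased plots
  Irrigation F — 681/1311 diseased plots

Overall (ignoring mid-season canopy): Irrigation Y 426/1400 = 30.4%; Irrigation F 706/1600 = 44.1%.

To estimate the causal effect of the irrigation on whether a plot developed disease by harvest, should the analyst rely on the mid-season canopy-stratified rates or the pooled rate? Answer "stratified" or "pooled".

pooled

The stratified and pooled comparisons disagree (Irrigation F wins within each mid-season canopy; Irrigation Y wins overall), so the answer turns on the causal role of mid-season canopy.
Mid-season canopy here is a post-treatment variable shaped by the irrigation; conditioning on it would introduce bias rather than remove it. The overall comparison is the causal one.
Pooled: Irrigation Y 30.4% vs Irrigation F 44.1%; Irrigation Y is lower overall.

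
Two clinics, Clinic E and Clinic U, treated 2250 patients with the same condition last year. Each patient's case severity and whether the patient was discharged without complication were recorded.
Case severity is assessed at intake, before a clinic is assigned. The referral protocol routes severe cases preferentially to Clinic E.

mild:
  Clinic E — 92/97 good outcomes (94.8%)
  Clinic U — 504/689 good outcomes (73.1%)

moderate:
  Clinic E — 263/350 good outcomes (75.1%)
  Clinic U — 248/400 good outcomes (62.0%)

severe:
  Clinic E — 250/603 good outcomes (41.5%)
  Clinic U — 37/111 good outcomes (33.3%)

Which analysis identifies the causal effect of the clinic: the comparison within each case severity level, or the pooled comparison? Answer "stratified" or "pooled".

stratified

Since case severity is a pre-existing factor (not a product of the clinic) and it affects the outcome on its own, it is a confounder. The stratified rates, not the pooled rate, identify the causal effect.
Within each level — mild: 94.8% vs 73.1%; moderate: 75.1% vs 62.0%; severe: 41.5% vs 33.3% — Clinic E is higher every time.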